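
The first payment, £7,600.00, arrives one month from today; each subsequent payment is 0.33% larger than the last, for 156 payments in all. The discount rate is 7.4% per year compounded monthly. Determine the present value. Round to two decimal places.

Periodic rate r = 0.074/12 per month; n is counted in months.
Growing ordinary annuity: PV = PMT₁ × [1 − ((1+g)/(1+r))^n] / (r − g) = 7,600 × [1 − ((1+0.0033)/(1+r))^156] / (r − 0.0033) = £952,392.20.

£952,392.20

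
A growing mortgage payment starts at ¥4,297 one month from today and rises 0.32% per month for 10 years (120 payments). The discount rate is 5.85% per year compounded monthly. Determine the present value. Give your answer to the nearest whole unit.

¥465,426

Periodic rate r = 0.0585/12 per month; n is counted in months.
Growing ordinary annuity: PV = PMT₁ × [1 − ((1+g)/(1+r))^n] / (r − g) = 4,297 × [1 − ((1+0.0032)/(1+r))^120] / (r − 0.0032) = ¥465,426.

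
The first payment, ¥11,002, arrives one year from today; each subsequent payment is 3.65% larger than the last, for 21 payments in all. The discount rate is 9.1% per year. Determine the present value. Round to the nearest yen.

Periodic rate r = 0.091 per year.
Growing ordinary annuity: PV = PMT₁ × [1 − ((1+g)/(1+r))^n] / (r − g) = 11,002 × [1 − ((1+0.0365)/(1+r))^21] / (r − 0.0365) = ¥133,052.

¥133,052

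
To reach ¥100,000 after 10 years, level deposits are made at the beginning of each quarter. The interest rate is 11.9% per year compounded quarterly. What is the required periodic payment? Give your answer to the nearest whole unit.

Level annuity due; solve FV = PMT × [((1+r)^n − 1)/r] × (1+r) for PMT.
Periodic rate r = 0.119/4 per quarter; n is counted in quarters.
With n = 40: PMT = 100,000 / ([((1+r)^n − 1)/r] × (1+r)) = ¥1,295

¥1,295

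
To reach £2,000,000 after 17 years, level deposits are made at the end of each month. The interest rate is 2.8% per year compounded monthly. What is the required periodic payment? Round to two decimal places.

Level ordinary annuity; solve FV = PMT × [((1+r)^n − 1)/r] for PMT.
Periodic rate r = 0.028/12 per month; n is counted in months.
With n = 204: PMT = 2,000,000 / ([((1+r)^n − 1)/r]) = £7,666.22

£7,666.22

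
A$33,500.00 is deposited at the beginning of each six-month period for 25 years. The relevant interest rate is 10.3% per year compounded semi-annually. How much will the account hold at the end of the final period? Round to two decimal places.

This is an annuity due: 50 deposits of A$33,500.00 at the beginning of each six-month period.
Periodic rate r = 0.103/2 per half-year; n is counted in half-years.
FV = PMT × [((1+r)^n − 1)/r] × (1+r) = 33,500 × [(1+r)^50 − 1] / r × (1+r) = A$7,739,866.14

A$7,739,866.14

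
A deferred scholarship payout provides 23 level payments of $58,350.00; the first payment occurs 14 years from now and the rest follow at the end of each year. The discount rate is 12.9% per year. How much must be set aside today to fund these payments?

Ordinary annuity of 23 payments, first payment at period 14.
Periodic rate r = 0.129 per year.
The ordinary-annuity PV formula values the stream one period before the first payment (period 13); discount that back 13 periods:
PV₀ = 58,350 × [1 − (1+r)^−23] / r × (1+r)^−13 = $87,683.71

$87,683.71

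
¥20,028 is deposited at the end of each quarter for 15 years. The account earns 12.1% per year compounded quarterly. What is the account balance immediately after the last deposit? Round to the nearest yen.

This is an ordinary annuity: 60 deposits of ¥20,028 at the end of each quarter.
Periodic rate r = 0.121/4 per quarter; n is counted in quarters.
FV = PMT × [((1+r)^n − 1)/r] = 20,028 × [(1+r)^60 − 1] / r = ¥3,295,861

¥3,295,861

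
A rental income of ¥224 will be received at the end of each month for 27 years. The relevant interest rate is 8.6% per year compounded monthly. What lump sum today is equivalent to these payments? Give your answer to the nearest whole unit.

¥28,165

This is an ordinary annuity: 324 payments of ¥224 at the end of each month.
Periodic rate r = 0.086/12 per month; n is counted in months.
PV = PMT × [(1 − (1+r)^−n)/r] = 224 × [1 − (1+r)^−324] / r = ¥28,165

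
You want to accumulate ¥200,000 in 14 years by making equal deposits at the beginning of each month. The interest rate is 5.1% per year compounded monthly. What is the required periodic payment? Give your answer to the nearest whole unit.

¥815

Level annuity due; solve FV = PMT × [((1+r)^n − 1)/r] × (1+r) for PMT.
Periodic rate r = 0.051/12 per month; n is counted in months.
With n = 168: PMT = 200,000 / ([((1+r)^n − 1)/r] × (1+r)) = ¥815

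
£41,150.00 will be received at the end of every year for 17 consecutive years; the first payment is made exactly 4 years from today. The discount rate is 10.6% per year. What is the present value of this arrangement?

Ordinary annuity of 17 payments, first payment at period 4.
Periodic rate r = 0.106 per year.
The ordinary-annuity PV formula values the stream one period before the first payment (period 3); discount that back 3 periods:
PV₀ = 41,150 × [1 − (1+r)^−17] / r × (1+r)^−3 = £235,188.87

£235,188.87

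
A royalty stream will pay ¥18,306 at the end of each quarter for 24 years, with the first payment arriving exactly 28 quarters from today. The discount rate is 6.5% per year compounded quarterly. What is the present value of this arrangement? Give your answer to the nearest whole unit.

¥573,874

Ordinary annuity of 96 payments, first payment at period 28.
Periodic rate r = 0.065/4 per quarter; n is counted in quarters.
The ordinary-annuity PV formula values the stream one period before the first payment (period 27); discount that back 27 periods:
PV₀ = 18,306 × [1 − (1+r)^−96] / r × (1+r)^−27 = ¥573,874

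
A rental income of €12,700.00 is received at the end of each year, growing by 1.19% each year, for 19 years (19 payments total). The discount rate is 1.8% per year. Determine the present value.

€224,674.19

Periodic rate r = 0.018 per year.
Growing ordinary annuity: PV = PMT₁ × [1 − ((1+g)/(1+r))^n] / (r − g) = 12,700 × [1 − ((1+0.0119)/(1+r))^19] / (r − 0.0119) = €224,674.19.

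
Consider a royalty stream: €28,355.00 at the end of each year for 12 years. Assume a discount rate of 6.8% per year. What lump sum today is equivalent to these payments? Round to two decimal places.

This is an ordinary annuity: 12 payments of €28,355.00 at the end of each year.
Periodic rate r = 0.068 per year.
PV = PMT × [(1 − (1+r)^−n)/r] = 28,355 × [1 − (1+r)^−12] / r = €227,635.12

€227,635.12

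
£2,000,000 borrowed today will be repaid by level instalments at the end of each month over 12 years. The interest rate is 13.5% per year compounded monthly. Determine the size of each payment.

Level ordinary annuity; solve PV = PMT × [(1 − (1+r)^−n)/r] for PMT.
Periodic rate r = 0.135/12 per month; n is counted in months.
With n = 144: PMT = 2,000,000 / ([(1 − (1+r)^−n)/r]) = £28,114.34

£28,114.34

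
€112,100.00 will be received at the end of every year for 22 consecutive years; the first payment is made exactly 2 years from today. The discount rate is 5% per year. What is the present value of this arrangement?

€1,405,307.23

Ordinary annuity of 22 payments, first payment at period 2.
Periodic rate r = 0.05 per year.
The ordinary-annuity PV formula values the stream one period before the first payment (period 1); discount that back 1 periods:
PV₀ = 112,100 × [1 − (1+r)^−22] / r × (1+r)^−1 = €1,405,307.23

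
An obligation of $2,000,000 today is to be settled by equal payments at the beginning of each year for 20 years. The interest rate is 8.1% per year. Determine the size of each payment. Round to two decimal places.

Level annuity due; solve PV = PMT × [(1 − (1+r)^−n)/r] × (1+r) for PMT.
Periodic rate r = 0.081 per year.
With n = 20: PMT = 2,000,000 / ([(1 − (1+r)^−n)/r] × (1+r)) = $189,845.19

$189,845.19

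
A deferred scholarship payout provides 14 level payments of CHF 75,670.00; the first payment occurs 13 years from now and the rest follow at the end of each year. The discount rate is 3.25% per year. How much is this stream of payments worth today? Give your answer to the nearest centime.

Ordinary annuity of 14 payments, first payment at period 13.
Periodic rate r = 0.0325 per year.
The ordinary-annuity PV formula values the stream one period before the first payment (period 12); discount that back 12 periods:
PV₀ = 75,670 × [1 − (1+r)^−14] / r × (1+r)^−12 = CHF 572,531.06

CHF 572,531.06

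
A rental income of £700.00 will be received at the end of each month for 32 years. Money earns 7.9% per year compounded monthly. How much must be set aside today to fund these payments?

This is an ordinary annuity: 384 payments of £700.00 at the end of each month.
Periodic rate r = 0.079/12 per month; n is counted in months.
PV = PMT × [(1 − (1+r)^−n)/r] = 700 × [1 − (1+r)^−384] / r = £97,771.48

£97,771.48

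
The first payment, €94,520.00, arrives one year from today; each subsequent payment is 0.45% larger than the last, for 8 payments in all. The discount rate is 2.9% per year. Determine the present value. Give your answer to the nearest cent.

€676,442.84

Periodic rate r = 0.029 per year.
Growing ordinary annuity: PV = PMT₁ × [1 − ((1+g)/(1+r))^n] / (r − g) = 94,520 × [1 − ((1+0.0045)/(1+r))^8] / (r − 0.0045) = €676,442.84.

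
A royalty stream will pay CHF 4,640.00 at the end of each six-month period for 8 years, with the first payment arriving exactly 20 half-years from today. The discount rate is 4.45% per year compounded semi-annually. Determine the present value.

Ordinary annuity of 16 payments, first payment at period 20.
Periodic rate r = 0.0445/2 per half-year; n is counted in half-years.
The ordinary-annuity PV formula values the stream one period before the first payment (period 19); discount that back 19 periods:
PV₀ = 4,640 × [1 − (1+r)^−16] / r × (1+r)^−19 = CHF 40,742.67

CHF 40,742.67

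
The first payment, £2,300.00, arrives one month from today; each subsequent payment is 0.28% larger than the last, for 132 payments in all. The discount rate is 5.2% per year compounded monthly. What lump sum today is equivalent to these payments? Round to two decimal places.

Periodic rate r = 0.052/12 per month; n is counted in months.
Growing ordinary annuity: PV = PMT₁ × [1 − ((1+g)/(1+r))^n] / (r − g) = 2,300 × [1 − ((1+0.0028)/(1+r))^132] / (r − 0.0028) = £273,966.21.

£273,966.21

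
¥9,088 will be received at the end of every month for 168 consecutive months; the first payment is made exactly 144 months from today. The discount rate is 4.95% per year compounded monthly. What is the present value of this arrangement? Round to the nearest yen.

¥610,489

Ordinary annuity of 168 payments, first payment at period 144.
Periodic rate r = 0.0495/12 per month; n is counted in months.
The ordinary-annuity PV formula values the stream one period before the first payment (period 143); discount that back 143 periods:
PV₀ = 9,088 × [1 − (1+r)^−168] / r × (1+r)^−143 = ¥610,489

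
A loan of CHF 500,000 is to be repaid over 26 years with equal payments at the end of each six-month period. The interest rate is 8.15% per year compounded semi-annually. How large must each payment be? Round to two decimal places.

CHF 23,293.97

Level ordinary annuity; solve PV = PMT × [(1 − (1+r)^−n)/r] for PMT.
Periodic rate r = 0.0815/2 per half-year; n is counted in half-years.
With n = 52: PMT = 500,000 / ([(1 − (1+r)^−n)/r]) = CHF 23,293.97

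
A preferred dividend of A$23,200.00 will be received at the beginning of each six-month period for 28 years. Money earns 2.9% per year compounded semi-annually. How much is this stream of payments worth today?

A$898,334.96

This is an annuity due: 56 payments of A$23,200.00 at the beginning of each six-month period.
Periodic rate r = 0.029/2 per half-year; n is counted in half-years.
PV = PMT × [(1 − (1+r)^−n)/r] × (1+r) = 23,200 × [1 − (1+r)^−56] / r × (1+r) = A$898,334.96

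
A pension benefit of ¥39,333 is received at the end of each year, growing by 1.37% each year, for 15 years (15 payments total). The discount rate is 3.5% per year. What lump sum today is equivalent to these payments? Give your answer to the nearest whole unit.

¥494,815

Periodic rate r = 0.035 per year.
Growing ordinary annuity: PV = PMT₁ × [1 − ((1+g)/(1+r))^n] / (r − g) = 39,333 × [1 − ((1+0.0137)/(1+r))^15] / (r − 0.0137) = ¥494,815.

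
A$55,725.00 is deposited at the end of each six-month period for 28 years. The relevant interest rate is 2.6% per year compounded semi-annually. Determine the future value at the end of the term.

This is an ordinary annuity: 56 deposits of A$55,725.00 at the end of each six-month period.
Periodic rate r = 0.026/2 per half-year; n is counted in half-years.
FV = PMT × [((1+r)^n − 1)/r] = 55,725 × [(1+r)^56 − 1] / r = A$4,549,053.78

A$4,549,053.78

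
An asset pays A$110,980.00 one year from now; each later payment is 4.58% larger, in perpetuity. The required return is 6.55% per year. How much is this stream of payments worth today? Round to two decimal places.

A$5,633,502.54

Periodic rate r = 0.0655 per year.
Growing perpetuity (Gordon): PV = PMT₁ / (r − g) = 110,980 / (r − 0.0458) = A$5,633,502.54.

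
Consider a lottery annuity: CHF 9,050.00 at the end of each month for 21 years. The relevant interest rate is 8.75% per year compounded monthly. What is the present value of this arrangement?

CHF 1,042,212.52

This is an ordinary annuity: 252 payments of CHF 9,050.00 at the end of each month.
Periodic rate r = 0.0875/12 per month; n is counted in months.
PV = PMT × [(1 − (1+r)^−n)/r] = 9,050 × [1 − (1+r)^−252] / r = CHF 1,042,212.52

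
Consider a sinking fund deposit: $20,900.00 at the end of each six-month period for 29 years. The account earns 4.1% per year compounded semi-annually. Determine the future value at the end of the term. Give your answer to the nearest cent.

$2,288,346.51

This is an ordinary annuity: 58 deposits of $20,900.00 at the end of each six-month period.
Periodic rate r = 0.041/2 per half-year; n is counted in half-years.
FV = PMT × [((1+r)^n − 1)/r] = 20,900 × [(1+r)^58 − 1] / r = $2,288,346.51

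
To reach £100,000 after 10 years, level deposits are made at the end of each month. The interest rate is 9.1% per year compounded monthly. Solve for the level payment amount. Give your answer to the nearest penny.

£513.84

Level ordinary annuity; solve FV = PMT × [((1+r)^n − 1)/r] for PMT.
Periodic rate r = 0.091/12 per month; n is counted in months.
With n = 120: PMT = 100,000 / ([((1+r)^n − 1)/r]) = £513.84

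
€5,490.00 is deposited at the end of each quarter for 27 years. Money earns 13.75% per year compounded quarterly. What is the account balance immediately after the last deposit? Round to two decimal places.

This is an ordinary annuity: 108 deposits of €5,490.00 at the end of each quarter.
Periodic rate r = 0.1375/4 per quarter; n is counted in quarters.
FV = PMT × [((1+r)^n − 1)/r] = 5,490 × [(1+r)^108 − 1] / r = €5,985,763.79

€5,985,763.79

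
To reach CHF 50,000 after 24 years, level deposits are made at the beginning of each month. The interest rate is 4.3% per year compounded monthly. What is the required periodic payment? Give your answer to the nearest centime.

Level annuity due; solve FV = PMT × [((1+r)^n − 1)/r] × (1+r) for PMT.
Periodic rate r = 0.043/12 per month; n is counted in months.
With n = 288: PMT = 50,000 / ([((1+r)^n − 1)/r] × (1+r)) = CHF 99.10

CHF 99.10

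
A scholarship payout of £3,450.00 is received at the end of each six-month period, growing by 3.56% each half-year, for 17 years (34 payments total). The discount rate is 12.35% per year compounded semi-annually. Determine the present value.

Periodic rate r = 0.1235/2 per half-year; n is counted in half-years.
Growing ordinary annuity: PV = PMT₁ × [1 − ((1+g)/(1+r))^n] / (r − g) = 3,450 × [1 − ((1+0.0356)/(1+r))^34] / (r − 0.0356) = £75,421.90.

£75,421.90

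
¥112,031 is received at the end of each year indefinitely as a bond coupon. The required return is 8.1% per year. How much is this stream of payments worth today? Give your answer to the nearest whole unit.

Periodic rate r = 0.081 per year.
Level perpetuity: PV = PMT / r = 112,031 / (0.081) = ¥1,383,099.

¥1,383,099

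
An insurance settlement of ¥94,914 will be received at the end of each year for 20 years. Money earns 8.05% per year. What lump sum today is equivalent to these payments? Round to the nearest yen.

This is an ordinary annuity: 20 payments of ¥94,914 at the end of each year.
Periodic rate r = 0.0805 per year.
PV = PMT × [(1 − (1+r)^−n)/r] = 94,914 × [1 − (1+r)^−20] / r = ¥928,422

¥928,422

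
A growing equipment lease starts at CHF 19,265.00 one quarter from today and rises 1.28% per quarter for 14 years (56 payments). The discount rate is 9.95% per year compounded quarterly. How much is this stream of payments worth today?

Periodic rate r = 0.0995/4 per quarter; n is counted in quarters.
Growing ordinary annuity: PV = PMT₁ × [1 − ((1+g)/(1+r))^n] / (r − g) = 19,265 × [1 − ((1+0.0128)/(1+r))^56] / (r − 0.0128) = CHF 773,887.01.

CHF 773,887.01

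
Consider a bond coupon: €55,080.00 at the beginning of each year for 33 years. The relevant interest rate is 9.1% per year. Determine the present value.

€623,067.46

This is an annuity due: 33 payments of €55,080.00 at the beginning of each year.
Periodic rate r = 0.091 per year.
PV = PMT × [(1 − (1+r)^−n)/r] × (1+r) = 55,080 × [1 − (1+r)^−33] / r × (1+r) = €623,067.46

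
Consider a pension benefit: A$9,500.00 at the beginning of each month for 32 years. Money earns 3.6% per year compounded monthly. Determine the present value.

A$2,170,752.49

This is an annuity due: 384 payments of A$9,500.00 at the beginning of each month.
Periodic rate r = 0.036/12 per month; n is counted in months.
PV = PMT × [(1 − (1+r)^−n)/r] × (1+r) = 9,500 × [1 − (1+r)^−384] / r × (1+r) = A$2,170,752.49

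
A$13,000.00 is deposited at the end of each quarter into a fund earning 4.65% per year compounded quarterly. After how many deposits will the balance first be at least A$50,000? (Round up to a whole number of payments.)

Periodic rate r = 0.0465/4 per quarter; n is counted in quarters.
Ordinary annuity FV: 50,000 = 13,000 × [((1+r)^n − 1)/r].
(1+r)^n = 1 + 50,000 × r / 13,000, so n = ln(1 + 50,000·r/13,000) / ln(1+r) = 3.78.
Round up to a whole number of payments: n = 4.

4 payments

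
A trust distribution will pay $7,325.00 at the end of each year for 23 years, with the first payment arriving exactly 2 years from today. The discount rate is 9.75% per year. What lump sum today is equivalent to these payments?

Ordinary annuity of 23 payments, first payment at period 2.
Periodic rate r = 0.0975 per year.
The ordinary-annuity PV formula values the stream one period before the first payment (period 1); discount that back 1 periods:
PV₀ = 7,325 × [1 − (1+r)^−23] / r × (1+r)^−1 = $60,398.41

$60,398.41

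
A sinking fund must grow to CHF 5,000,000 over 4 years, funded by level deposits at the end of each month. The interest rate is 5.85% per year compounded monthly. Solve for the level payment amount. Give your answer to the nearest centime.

CHF 92,706.59

Level ordinary annuity; solve FV = PMT × [((1+r)^n − 1)/r] for PMT.
Periodic rate r = 0.0585/12 per month; n is counted in months.
With n = 48: PMT = 5,000,000 / ([((1+r)^n − 1)/r]) = CHF 92,706.59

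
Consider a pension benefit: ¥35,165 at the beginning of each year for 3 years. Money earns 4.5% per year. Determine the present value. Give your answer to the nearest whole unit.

This is an annuity due: 3 payments of ¥35,165 at the beginning of each year.
Periodic rate r = 0.045 per year.
PV = PMT × [(1 − (1+r)^−n)/r] × (1+r) = 35,165 × [1 − (1+r)^−3] / r × (1+r) = ¥101,017

¥101,017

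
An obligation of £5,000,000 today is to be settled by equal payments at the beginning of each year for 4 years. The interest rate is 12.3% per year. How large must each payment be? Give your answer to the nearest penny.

£1,475,142.38

Level annuity due; solve PV = PMT × [(1 − (1+r)^−n)/r] × (1+r) for PMT.
Periodic rate r = 0.123 per year.
With n = 4: PMT = 5,000,000 / ([(1 − (1+r)^−n)/r] × (1+r)) = £1,475,142.38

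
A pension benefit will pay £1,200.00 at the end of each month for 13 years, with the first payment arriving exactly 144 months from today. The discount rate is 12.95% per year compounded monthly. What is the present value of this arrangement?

£19,469.30

Ordinary annuity of 156 payments, first payment at period 144.
Periodic rate r = 0.1295/12 per month; n is counted in months.
The ordinary-annuity PV formula values the stream one period before the first payment (period 143); discount that back 143 periods:
PV₀ = 1,200 × [1 − (1+r)^−156] / r × (1+r)^−143 = £19,469.30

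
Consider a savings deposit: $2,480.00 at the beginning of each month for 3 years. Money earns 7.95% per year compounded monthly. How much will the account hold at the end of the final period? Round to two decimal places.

This is an annuity due: 36 deposits of $2,480.00 at the beginning of each month.
Periodic rate r = 0.0795/12 per month; n is counted in months.
FV = PMT × [((1+r)^n − 1)/r] × (1+r) = 2,480 × [(1+r)^36 − 1] / r × (1+r) = $101,117.92

$101,117.92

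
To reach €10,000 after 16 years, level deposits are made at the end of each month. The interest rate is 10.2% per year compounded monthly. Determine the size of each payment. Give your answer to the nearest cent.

€20.84

Level ordinary annuity; solve FV = PMT × [((1+r)^n − 1)/r] for PMT.
Periodic rate r = 0.102/12 per month; n is counted in months.
With n = 192: PMT = 10,000 / ([((1+r)^n − 1)/r]) = €20.84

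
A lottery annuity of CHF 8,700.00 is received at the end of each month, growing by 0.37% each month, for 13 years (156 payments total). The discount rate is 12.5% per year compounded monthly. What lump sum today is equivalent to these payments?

CHF 837,671.22

Periodic rate r = 0.125/12 per month; n is counted in months.
Growing ordinary annuity: PV = PMT₁ × [1 − ((1+g)/(1+r))^n] / (r − g) = 8,700 × [1 − ((1+0.0037)/(1+r))^156] / (r − 0.0037) = CHF 837,671.22.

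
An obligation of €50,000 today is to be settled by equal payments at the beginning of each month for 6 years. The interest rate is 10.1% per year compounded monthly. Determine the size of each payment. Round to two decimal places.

€921.06

Level annuity due; solve PV = PMT × [(1 − (1+r)^−n)/r] × (1+r) for PMT.
Periodic rate r = 0.101/12 per month; n is counted in months.
With n = 72: PMT = 50,000 / ([(1 − (1+r)^−n)/r] × (1+r)) = €921.06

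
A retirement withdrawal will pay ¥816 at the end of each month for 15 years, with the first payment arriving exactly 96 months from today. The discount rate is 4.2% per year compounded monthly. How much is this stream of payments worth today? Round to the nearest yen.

Ordinary annuity of 180 payments, first payment at period 96.
Periodic rate r = 0.042/12 per month; n is counted in months.
The ordinary-annuity PV formula values the stream one period before the first payment (period 95); discount that back 95 periods:
PV₀ = 816 × [1 − (1+r)^−180] / r × (1+r)^−95 = ¥78,095

¥78,095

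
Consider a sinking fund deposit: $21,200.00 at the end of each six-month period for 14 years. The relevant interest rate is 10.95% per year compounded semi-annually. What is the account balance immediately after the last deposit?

$1,335,203.93

This is an ordinary annuity: 28 deposits of $21,200.00 at the end of each six-month period.
Periodic rate r = 0.1095/2 per half-year; n is counted in half-years.
FV = PMT × [((1+r)^n − 1)/r] = 21,200 × [(1+r)^28 − 1] / r = $1,335,203.93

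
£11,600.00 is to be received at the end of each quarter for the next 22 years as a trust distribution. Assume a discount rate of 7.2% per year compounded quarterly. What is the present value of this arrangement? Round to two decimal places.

This is an ordinary annuity: 88 payments of £11,600.00 at the end of each quarter.
Periodic rate r = 0.072/4 per quarter; n is counted in quarters.
PV = PMT × [(1 − (1+r)^−n)/r] = 11,600 × [1 − (1+r)^−88] / r = £510,359.19

£510,359.19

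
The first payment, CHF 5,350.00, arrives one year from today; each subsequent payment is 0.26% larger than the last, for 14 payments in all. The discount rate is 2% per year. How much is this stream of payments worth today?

Periodic rate r = 0.02 per year.
Growing ordinary annuity: PV = PMT₁ × [1 − ((1+g)/(1+r))^n] / (r − g) = 5,350 × [1 − ((1+0.0026)/(1+r))^14] / (r − 0.0026) = CHF 65,819.52.

CHF 65,819.52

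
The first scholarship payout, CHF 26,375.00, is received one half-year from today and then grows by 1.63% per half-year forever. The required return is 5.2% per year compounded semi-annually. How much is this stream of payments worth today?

Periodic rate r = 0.052/2 per half-year.
Growing perpetuity (Gordon): PV = PMT₁ / (r − g) = 26,375 / (r − 0.0163) = CHF 2,719,072.16.

CHF 2,719,072.16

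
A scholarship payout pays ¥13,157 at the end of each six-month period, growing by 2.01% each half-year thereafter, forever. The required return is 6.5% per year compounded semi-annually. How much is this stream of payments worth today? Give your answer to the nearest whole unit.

Periodic rate r = 0.065/2 per half-year.
Growing perpetuity (Gordon): PV = PMT₁ / (r − g) = 13,157 / (r − 0.0201) = ¥1,061,048.

¥1,061,048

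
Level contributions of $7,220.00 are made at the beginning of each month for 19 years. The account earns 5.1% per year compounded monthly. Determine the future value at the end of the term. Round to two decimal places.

$2,780,684.24

This is an annuity due: 228 deposits of $7,220.00 at the beginning of each month.
Periodic rate r = 0.051/12 per month; n is counted in months.
FV = PMT × [((1+r)^n − 1)/r] × (1+r) = 7,220 × [(1+r)^228 − 1] / r × (1+r) = $2,780,684.24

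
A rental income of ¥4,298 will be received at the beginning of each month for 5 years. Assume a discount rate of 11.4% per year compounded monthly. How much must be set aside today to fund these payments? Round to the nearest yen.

¥197,737

This is an annuity due: 60 payments of ¥4,298 at the beginning of each month.
Periodic rate r = 0.114/12 per month; n is counted in months.
PV = PMT × [(1 − (1+r)^−n)/r] × (1+r) = 4,298 × [1 − (1+r)^−60] / r × (1+r) = ¥197,737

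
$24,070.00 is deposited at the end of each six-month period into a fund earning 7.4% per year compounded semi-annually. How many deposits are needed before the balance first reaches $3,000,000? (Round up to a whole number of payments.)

48 payments

Periodic rate r = 0.074/2 per half-year; n is counted in half-years.
Ordinary annuity FV: 3,000,000 = 24,070 × [((1+r)^n − 1)/r].
(1+r)^n = 1 + 3,000,000 × r / 24,070, so n = ln(1 + 3,000,000·r/24,070) / ln(1+r) = 47.47.
Round up to a whole number of payments: n = 48.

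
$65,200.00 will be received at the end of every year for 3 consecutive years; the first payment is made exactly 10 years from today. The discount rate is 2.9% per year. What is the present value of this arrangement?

$142,862.43

Ordinary annuity of 3 payments, first payment at period 10.
Periodic rate r = 0.029 per year.
The ordinary-annuity PV formula values the stream one period before the first payment (period 9); discount that back 9 periods:
PV₀ = 65,200 × [1 − (1+r)^−3] / r × (1+r)^−9 = $142,862.43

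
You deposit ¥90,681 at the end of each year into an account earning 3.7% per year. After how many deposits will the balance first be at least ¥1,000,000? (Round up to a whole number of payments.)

10 payments

Periodic rate r = 0.037 per year.
Ordinary annuity FV: 1,000,000 = 90,681 × [((1+r)^n − 1)/r].
(1+r)^n = 1 + 1,000,000 × r / 90,681, so n = ln(1 + 1,000,000·r/90,681) / ln(1+r) = 9.42.
Round up to a whole number of payments: n = 10.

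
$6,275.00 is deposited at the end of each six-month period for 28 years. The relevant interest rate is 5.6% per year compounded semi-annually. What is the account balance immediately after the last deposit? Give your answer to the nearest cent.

$828,024.59

This is an ordinary annuity: 56 deposits of $6,275.00 at the end of each six-month period.
Periodic rate r = 0.056/2 per half-year; n is counted in half-years.
FV = PMT × [((1+r)^n − 1)/r] = 6,275 × [(1+r)^56 − 1] / r = $828,024.59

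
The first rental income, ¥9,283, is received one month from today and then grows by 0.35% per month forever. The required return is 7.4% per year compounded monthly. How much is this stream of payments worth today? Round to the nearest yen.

Periodic rate r = 0.074/12 per month.
Growing perpetuity (Gordon): PV = PMT₁ / (r − g) = 9,283 / (r − 0.0035) = ¥3,481,125.

¥3,481,125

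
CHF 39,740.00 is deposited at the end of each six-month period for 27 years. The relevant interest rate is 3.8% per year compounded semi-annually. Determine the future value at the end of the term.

This is an ordinary annuity: 54 deposits of CHF 39,740.00 at the end of each six-month period.
Periodic rate r = 0.038/2 per half-year; n is counted in half-years.
FV = PMT × [((1+r)^n − 1)/r] = 39,740 × [(1+r)^54 − 1] / r = CHF 3,687,787.05

CHF 3,687,787.05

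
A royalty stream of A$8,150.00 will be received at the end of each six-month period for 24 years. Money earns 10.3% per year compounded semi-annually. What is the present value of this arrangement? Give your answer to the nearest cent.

A$144,045.34

This is an ordinary annuity: 48 payments of A$8,150.00 at the end of each six-month period.
Periodic rate r = 0.103/2 per half-year; n is counted in half-years.
PV = PMT × [(1 − (1+r)^−n)/r] = 8,150 × [1 − (1+r)^−48] / r = A$144,045.34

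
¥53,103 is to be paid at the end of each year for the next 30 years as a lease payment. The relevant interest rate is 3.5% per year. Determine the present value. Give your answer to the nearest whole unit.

This is an ordinary annuity: 30 payments of ¥53,103 at the end of each year.
Periodic rate r = 0.035 per year.
PV = PMT × [(1 − (1+r)^−n)/r] = 53,103 × [1 − (1+r)^−30] / r = ¥976,673

¥976,673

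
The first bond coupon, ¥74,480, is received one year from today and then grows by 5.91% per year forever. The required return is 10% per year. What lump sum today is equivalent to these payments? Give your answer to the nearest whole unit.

¥1,821,027

Periodic rate r = 0.1 per year.
Growing perpetuity (Gordon): PV = PMT₁ / (r − g) = 74,480 / (r − 0.0591) = ¥1,821,027.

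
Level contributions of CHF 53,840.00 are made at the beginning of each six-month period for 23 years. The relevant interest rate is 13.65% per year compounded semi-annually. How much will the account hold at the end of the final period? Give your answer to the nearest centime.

This is an annuity due: 46 deposits of CHF 53,840.00 at the beginning of each six-month period.
Periodic rate r = 0.1365/2 per half-year; n is counted in half-years.
FV = PMT × [((1+r)^n − 1)/r] × (1+r) = 53,840 × [(1+r)^46 − 1] / r × (1+r) = CHF 16,721,511.38

CHF 16,721,511.38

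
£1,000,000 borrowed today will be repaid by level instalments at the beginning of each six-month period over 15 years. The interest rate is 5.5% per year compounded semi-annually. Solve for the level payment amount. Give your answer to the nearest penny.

£48,062.70

Level annuity due; solve PV = PMT × [(1 − (1+r)^−n)/r] × (1+r) for PMT.
Periodic rate r = 0.055/2 per half-year; n is counted in half-years.
With n = 30: PMT = 1,000,000 / ([(1 − (1+r)^−n)/r] × (1+r)) = £48,062.70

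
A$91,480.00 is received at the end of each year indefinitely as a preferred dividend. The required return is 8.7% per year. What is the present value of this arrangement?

A$1,051,494.25

Periodic rate r = 0.087 per year.
Level perpetuity: PV = PMT / r = 91,480 / (0.087) = A$1,051,494.25.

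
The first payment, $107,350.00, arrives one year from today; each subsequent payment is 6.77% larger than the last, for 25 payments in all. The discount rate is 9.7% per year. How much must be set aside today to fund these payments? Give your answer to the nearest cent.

$1,801,736.22

Periodic rate r = 0.097 per year.
Growing ordinary annuity: PV = PMT₁ × [1 − ((1+g)/(1+r))^n] / (r − g) = 107,350 × [1 − ((1+0.0677)/(1+r))^25] / (r − 0.0677) = $1,801,736.22.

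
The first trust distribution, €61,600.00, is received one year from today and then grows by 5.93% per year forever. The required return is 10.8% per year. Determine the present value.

Periodic rate r = 0.108 per year.
Growing perpetuity (Gordon): PV = PMT₁ / (r − g) = 61,600 / (r − 0.0593) = €1,264,887.06.

€1,264,887.06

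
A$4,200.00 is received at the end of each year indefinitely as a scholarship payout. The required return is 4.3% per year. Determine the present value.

Periodic rate r = 0.043 per year.
Level perpetuity: PV = PMT / r = 4,200 / (0.043) = A$97,674.42.

A$97,674.42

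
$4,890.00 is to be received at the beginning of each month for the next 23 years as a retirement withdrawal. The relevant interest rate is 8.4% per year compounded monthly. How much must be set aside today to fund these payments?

$600,871.10

This is an annuity due: 276 payments of $4,890.00 at the beginning of each month.
Periodic rate r = 0.084/12 per month; n is counted in months.
PV = PMT × [(1 − (1+r)^−n)/r] × (1+r) = 4,890 × [1 − (1+r)^−276] / r × (1+r) = $600,871.10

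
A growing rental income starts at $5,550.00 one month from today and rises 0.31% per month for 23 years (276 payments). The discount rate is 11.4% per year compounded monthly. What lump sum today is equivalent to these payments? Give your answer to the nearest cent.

Periodic rate r = 0.114/12 per month; n is counted in months.
Growing ordinary annuity: PV = PMT₁ × [1 − ((1+g)/(1+r))^n] / (r − g) = 5,550 × [1 − ((1+0.0031)/(1+r))^276] / (r − 0.0031) = $717,296.56.

$717,296.56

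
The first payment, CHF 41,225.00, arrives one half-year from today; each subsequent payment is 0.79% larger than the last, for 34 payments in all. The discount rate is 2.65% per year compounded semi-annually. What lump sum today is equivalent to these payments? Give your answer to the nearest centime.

CHF 1,269,323.51

Periodic rate r = 0.0265/2 per half-year; n is counted in half-years.
Growing ordinary annuity: PV = PMT₁ × [1 − ((1+g)/(1+r))^n] / (r − g) = 41,225 × [1 − ((1+0.0079)/(1+r))^34] / (r − 0.0079) = CHF 1,269,323.51.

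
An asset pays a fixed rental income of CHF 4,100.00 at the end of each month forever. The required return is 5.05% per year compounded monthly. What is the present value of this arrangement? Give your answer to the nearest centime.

CHF 974,257.43

Periodic rate r = 0.0505/12 per month.
Level perpetuity: PV = PMT / r = 4,100 / (0.0505/12) = CHF 974,257.43.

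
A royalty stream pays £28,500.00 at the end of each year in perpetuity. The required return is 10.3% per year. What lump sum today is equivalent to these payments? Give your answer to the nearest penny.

Periodic rate r = 0.103 per year.
Level perpetuity: PV = PMT / r = 28,500 / (0.103) = £276,699.03.

£276,699.03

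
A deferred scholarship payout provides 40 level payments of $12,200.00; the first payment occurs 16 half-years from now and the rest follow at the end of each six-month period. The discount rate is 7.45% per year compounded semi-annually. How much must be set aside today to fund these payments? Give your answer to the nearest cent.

$145,409.32

Ordinary annuity of 40 payments, first payment at period 16.
Periodic rate r = 0.0745/2 per half-year; n is counted in half-years.
The ordinary-annuity PV formula values the stream one period before the first payment (period 15); discount that back 15 periods:
PV₀ = 12,200 × [1 − (1+r)^−40] / r × (1+r)^−15 = $145,409.32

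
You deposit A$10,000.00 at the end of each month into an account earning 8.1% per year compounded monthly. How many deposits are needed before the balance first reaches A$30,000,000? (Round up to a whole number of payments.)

455 payments

Periodic rate r = 0.081/12 per month; n is counted in months.
Ordinary annuity FV: 30,000,000 = 10,000 × [((1+r)^n − 1)/r].
(1+r)^n = 1 + 30,000,000 × r / 10,000, so n = ln(1 + 30,000,000·r/10,000) / ln(1+r) = 454.32.
Round up to a whole number of payments: n = 455.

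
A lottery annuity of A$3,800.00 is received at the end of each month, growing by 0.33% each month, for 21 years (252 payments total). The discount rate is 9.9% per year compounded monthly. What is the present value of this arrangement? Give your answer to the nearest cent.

A$545,576.57

Periodic rate r = 0.099/12 per month; n is counted in months.
Growing ordinary annuity: PV = PMT₁ × [1 − ((1+g)/(1+r))^n] / (r − g) = 3,800 × [1 − ((1+0.0033)/(1+r))^252] / (r − 0.0033) = A$545,576.57.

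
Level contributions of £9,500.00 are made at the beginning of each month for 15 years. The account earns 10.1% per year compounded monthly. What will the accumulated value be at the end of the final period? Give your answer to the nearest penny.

£4,007,270.43

This is an annuity due: 180 deposits of £9,500.00 at the beginning of each month.
Periodic rate r = 0.101/12 per month; n is counted in months.
FV = PMT × [((1+r)^n − 1)/r] × (1+r) = 9,500 × [(1+r)^180 − 1] / r × (1+r) = £4,007,270.43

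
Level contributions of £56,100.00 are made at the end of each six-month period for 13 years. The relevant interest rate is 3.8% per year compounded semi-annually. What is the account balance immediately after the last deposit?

£1,863,940.29

This is an ordinary annuity: 26 deposits of £56,100.00 at the end of each six-month period.
Periodic rate r = 0.038/2 per half-year; n is counted in half-years.
FV = PMT × [((1+r)^n − 1)/r] = 56,100 × [(1+r)^26 − 1] / r = £1,863,940.29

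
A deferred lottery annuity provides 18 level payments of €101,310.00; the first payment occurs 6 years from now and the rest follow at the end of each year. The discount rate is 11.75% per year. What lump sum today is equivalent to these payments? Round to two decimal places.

€427,763.42

Ordinary annuity of 18 payments, first payment at period 6.
Periodic rate r = 0.1175 per year.
The ordinary-annuity PV formula values the stream one period before the first payment (period 5); discount that back 5 periods:
PV₀ = 101,310 × [1 − (1+r)^−18] / r × (1+r)^−5 = €427,763.42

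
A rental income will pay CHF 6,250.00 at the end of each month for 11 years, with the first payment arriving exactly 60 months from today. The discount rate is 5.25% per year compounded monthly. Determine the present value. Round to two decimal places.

Ordinary annuity of 132 payments, first payment at period 60.
Periodic rate r = 0.0525/12 per month; n is counted in months.
The ordinary-annuity PV formula values the stream one period before the first payment (period 59); discount that back 59 periods:
PV₀ = 6,250 × [1 − (1+r)^−132] / r × (1+r)^−59 = CHF 483,627.57

CHF 483,627.57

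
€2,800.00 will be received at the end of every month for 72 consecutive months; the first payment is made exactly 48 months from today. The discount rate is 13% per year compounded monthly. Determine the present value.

Ordinary annuity of 72 payments, first payment at period 48.
Periodic rate r = 0.13/12 per month; n is counted in months.
The ordinary-annuity PV formula values the stream one period before the first payment (period 47); discount that back 47 periods:
PV₀ = 2,800 × [1 − (1+r)^−72] / r × (1+r)^−47 = €84,058.72

€84,058.72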